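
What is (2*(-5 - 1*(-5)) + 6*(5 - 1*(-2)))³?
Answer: 74088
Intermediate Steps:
(2*(-5 - 1*(-5)) + 6*(5 - 1*(-2)))³ = (2*(-5 + 5) + 6*(5 + 2))³ = (2*0 + 6*7)³ = (0 + 42)³ = 42³ = 74088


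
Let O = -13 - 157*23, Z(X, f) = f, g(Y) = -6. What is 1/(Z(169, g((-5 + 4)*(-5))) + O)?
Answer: -1/3630 ≈ -0.00027548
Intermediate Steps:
O = -3624 (O = -13 - 3611 = -3624)
1/(Z(169, g((-5 + 4)*(-5))) + O) = 1/(-6 - 3624) = 1/(-3630) = -1/3630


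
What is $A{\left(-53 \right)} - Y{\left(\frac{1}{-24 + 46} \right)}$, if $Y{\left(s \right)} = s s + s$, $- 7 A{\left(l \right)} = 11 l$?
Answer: $\frac{282011}{3388} \approx 83.238$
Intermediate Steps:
$A{\left(l \right)} = - \frac{11 l}{7}$
$Y{\left(s \right)} = s + s^{2}$ ($Y{\left(s \right)} = s^{2} + s = s + s^{2}$)
$A{\left(-53 \right)} - Y{\left(\frac{1}{-24 + 46} \right)} = \left(- \frac{11}{7}\right) \left(-53\right) - \frac{1 + \frac{1}{-24 + 46}}{-24 + 46} = \frac{583}{7} - \frac{1 + \frac{1}{22}}{22} = \frac{583}{7} - \frac{1}{22} \cdot \frac{23}{22} = \frac{583}{7} - \frac{23}{484} = \frac{282011}{3388}$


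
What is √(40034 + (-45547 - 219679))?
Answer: 2*I*√56298 ≈ 474.54*I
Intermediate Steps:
√(40034 + (-45547 - 219679)) = √(40034 - 265226) = √(-225192) = 2*I*√56298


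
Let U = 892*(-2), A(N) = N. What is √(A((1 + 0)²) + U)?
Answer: I*√1783 ≈ 42.226*I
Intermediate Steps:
U = -1784
√(A((1 + 0)²) + U) = √((1 + 0)² - 1784) = √(1² - 1784) = √(1 - 1784) = √(-1783) = I*√1783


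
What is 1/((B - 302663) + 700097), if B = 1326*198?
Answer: 1/659982 ≈ 1.5152e-6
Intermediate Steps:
B = 262548
1/((B - 302663) + 700097) = 1/((262548 - 302663) + 700097) = 1/(-40115 + 700097) = 1/659982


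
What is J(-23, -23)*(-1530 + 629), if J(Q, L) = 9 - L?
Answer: -28832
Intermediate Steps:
J(-23, -23)*(-1530 + 629) = (9 - 1*(-23))*(-1530 + 629) = (9 + 23)*(-901) = 32*(-901) = -28832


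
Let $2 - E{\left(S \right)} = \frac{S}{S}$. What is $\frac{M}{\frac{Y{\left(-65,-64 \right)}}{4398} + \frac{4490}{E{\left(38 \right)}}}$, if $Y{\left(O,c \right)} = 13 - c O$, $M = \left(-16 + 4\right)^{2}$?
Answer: $\frac{633312}{19742873} \approx 0.032078$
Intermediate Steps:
$E{\left(S \right)} = 1$ ($E{\left(S \right)} = 2 - \frac{S}{S} = 2 - 1 = 1$)
$M = 144$ ($M = \left(-12\right)^{2} = 144$)
$Y{\left(O,c \right)} = 13 - O c$
$\frac{M}{\frac{Y{\left(-65,-64 \right)}}{4398} + \frac{4490}{E{\left(38 \right)}}} = \frac{144}{\frac{13 - \left(-65\right) \left(-64\right)}{4398} + \frac{4490}{1}} = \frac{144}{\left(13 - 4160\right) \frac{1}{4398} + 4490 \cdot 1} = \frac{144}{\left(-4147\right) \frac{1}{4398} + 4490} = \frac{144}{- \frac{4147}{4398} + 4490} = \frac{144}{\frac{19742873}{4398}} = 144 \cdot \frac{4398}{19742873} = \frac{633312}{19742873}$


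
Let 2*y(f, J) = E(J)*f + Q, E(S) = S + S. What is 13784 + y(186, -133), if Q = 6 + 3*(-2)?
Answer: -10954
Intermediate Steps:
E(S) = 2*S
Q = 0 (Q = 6 - 6 = 0)
y(f, J) = J*f (y(f, J) = ((2*J)*f + 0)/2 = (2*J*f + 0)/2 = (2*J*f)/2 = J*f)
13784 + y(186, -133) = 13784 - 133*186 = 13784 - 24738 = -10954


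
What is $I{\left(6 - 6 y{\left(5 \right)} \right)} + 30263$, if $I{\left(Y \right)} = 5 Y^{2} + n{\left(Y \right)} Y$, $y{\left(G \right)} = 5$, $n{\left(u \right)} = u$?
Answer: $33719$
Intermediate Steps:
$I{\left(Y \right)} = 6 Y^{2}$ ($I{\left(Y \right)} = 5 Y^{2} + Y Y = 5 Y^{2} + Y^{2} = 6 Y^{2}$)
$I{\left(6 - 6 y{\left(5 \right)} \right)} + 30263 = 6 \left(6 - 30\right)^{2} + 30263 = 6 \left(-24\right)^{2} + 30263 = 6 \cdot 576 + 30263 = 3456 + 30263 = 33719$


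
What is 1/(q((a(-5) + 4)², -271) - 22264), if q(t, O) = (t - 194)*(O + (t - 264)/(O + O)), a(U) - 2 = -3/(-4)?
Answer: 138752/2484040847 ≈ 5.5857e-5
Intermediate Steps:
a(U) = 11/4 (a(U) = 2 - 3/(-4) = 2 - 3*(-¼) = 2 + ¾ = 11/4)
q(t, O) = (-194 + t)*(O + (-264 + t)/(2*O)) (q(t, O) = (-194 + t)*(O + (-264 + t)/((2*O))) = (-194 + t)*(O + (-264 + t)*(1/(2*O))) = (-194 + t)*(O + (-264 + t)/(2*O)))
1/(q((a(-5) + 4)², -271) - 22264) = 1/((½)*(51216 + ((11/4 + 4)²)² - 458*(11/4 + 4)² + 2*(-271)²*(-194 + (11/4 + 4)²))/(-271) - 22264) = 1/((½)*(-1/271)*(51216 + ((27/4)²)² - 458*(27/4)² + 2*73441*(-194 + (27/4)²)) - 22264) = 1/((½)*(-1/271)*(51216 + (729/16)² - 458*729/16 + 2*73441*(-194 + 729/16)) - 22264) = 1/((½)*(-1/271)*(51216 + 531441/256 - 166941/8 + 2*73441*(-2375/16)) - 22264) = 1/((½)*(-1/271)*(51216 + 531441/256 - 166941/8 - 174422375/8) - 22264) = 1/((½)*(-1/271)*(-5573215375/256) - 22264) = 1/(5573215375/138752 - 22264) = 1/(2484040847/138752) = 138752/2484040847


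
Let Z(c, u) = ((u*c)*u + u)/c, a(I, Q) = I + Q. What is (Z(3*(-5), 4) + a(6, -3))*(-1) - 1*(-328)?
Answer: 4639/15 ≈ 309.27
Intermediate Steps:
Z(c, u) = (u + c*u**2)/c (Z(c, u) = ((c*u)*u + u)/c = (c*u**2 + u)/c = (u + c*u**2)/c)
(Z(3*(-5), 4) + a(6, -3))*(-1) - 1*(-328) = ((4**2 + 4/((3*(-5)))) + (6 - 3))*(-1) - 1*(-328) = ((16 + 4/(-15)) + 3)*(-1) + 328 = ((16 + 4*(-1/15)) + 3)*(-1) + 328 = ((16 - 4/15) + 3)*(-1) + 328 = (236/15 + 3)*(-1) + 328 = (281/15)*(-1) + 328 = -281/15 + 328 = 4639/15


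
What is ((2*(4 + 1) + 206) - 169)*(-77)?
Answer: -3619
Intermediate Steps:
((2*(4 + 1) + 206) - 169)*(-77) = ((2*5 + 206) - 169)*(-77) = ((10 + 206) - 169)*(-77) = (216 - 169)*(-77) = 47*(-77) = -3619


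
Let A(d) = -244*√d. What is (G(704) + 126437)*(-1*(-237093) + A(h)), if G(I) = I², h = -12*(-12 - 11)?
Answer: 147484411929 - 303561864*√69 ≈ 1.4496e+11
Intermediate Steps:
h = 276 (h = -12*(-23) = 276)
(G(704) + 126437)*(-1*(-237093) + A(h)) = (704² + 126437)*(-1*(-237093) - 488*√69) = (495616 + 126437)*(237093 - 488*√69) = 622053*(237093 - 488*√69) = 147484411929 - 303561864*√69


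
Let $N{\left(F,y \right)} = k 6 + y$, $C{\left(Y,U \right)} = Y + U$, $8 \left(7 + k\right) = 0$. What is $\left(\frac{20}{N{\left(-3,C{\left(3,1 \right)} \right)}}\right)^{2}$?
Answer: $\frac{100}{361} \approx 0.27701$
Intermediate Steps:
$k = -7$ ($k = -7 + \frac{1}{8} \cdot 0 = -7 + 0 = -7$)
$C{\left(Y,U \right)} = U + Y$
$N{\left(F,y \right)} = -42 + y$ ($N{\left(F,y \right)} = \left(-7\right) 6 + y = -42 + y$)
$\left(\frac{20}{N{\left(-3,C{\left(3,1 \right)} \right)}}\right)^{2} = \left(\frac{20}{-42 + \left(1 + 3\right)}\right)^{2} = \left(\frac{20}{-42 + 4}\right)^{2} = \left(\frac{20}{-38}\right)^{2} = \left(20 \left(- \frac{1}{38}\right)\right)^{2} = \left(- \frac{10}{19}\right)^{2} = \frac{100}{361}$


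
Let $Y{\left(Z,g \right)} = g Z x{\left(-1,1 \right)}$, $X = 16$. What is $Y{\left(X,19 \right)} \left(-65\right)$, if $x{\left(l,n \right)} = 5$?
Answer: $-98800$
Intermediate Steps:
$Y{\left(Z,g \right)} = 5 Z g$ ($Y{\left(Z,g \right)} = g Z 5 = Z g 5 = 5 Z g$)
$Y{\left(X,19 \right)} \left(-65\right) = 5 \cdot 16 \cdot 19 \left(-65\right) = 1520 \left(-65\right) = -98800$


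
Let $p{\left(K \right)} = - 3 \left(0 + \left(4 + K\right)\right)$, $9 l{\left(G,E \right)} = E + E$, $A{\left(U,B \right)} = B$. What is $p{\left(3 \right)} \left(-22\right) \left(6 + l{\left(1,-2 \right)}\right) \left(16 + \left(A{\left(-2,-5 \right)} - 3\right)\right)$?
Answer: $\frac{61600}{3} \approx 20533.0$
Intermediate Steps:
$l{\left(G,E \right)} = \frac{2 E}{9}$ ($l{\left(G,E \right)} = \frac{E + E}{9} = \frac{2 E}{9}$)
$p{\left(K \right)} = -12 - 3 K$ ($p{\left(K \right)} = - 3 \left(4 + K\right) = -12 - 3 K$)
$p{\left(3 \right)} \left(-22\right) \left(6 + l{\left(1,-2 \right)}\right) \left(16 + \left(A{\left(-2,-5 \right)} - 3\right)\right) = \left(-12 - 9\right) \left(-22\right) \left(6 + \frac{2}{9} \left(-2\right)\right) \left(16 - 8\right) = \left(-12 - 9\right) \left(-22\right) \left(6 - \frac{4}{9}\right) \left(16 - 8\right) = \left(-21\right) \left(-22\right) \frac{50 \left(16 - 8\right)}{9} = 462 \cdot \frac{50}{9} \cdot 8 = 462 \cdot \frac{400}{9} = \frac{61600}{3}$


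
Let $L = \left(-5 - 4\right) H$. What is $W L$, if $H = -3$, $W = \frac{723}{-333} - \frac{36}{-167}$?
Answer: $- \frac{326259}{6179} \approx -52.801$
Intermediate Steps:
$W = - \frac{36251}{18537}$ ($W = 723 \left(- \frac{1}{333}\right) - - \frac{36}{167} = - \frac{241}{111} + \frac{36}{167} = - \frac{36251}{18537} \approx -1.9556$)
$L = 27$ ($L = \left(-5 - 4\right) \left(-3\right) = \left(-9\right) \left(-3\right) = 27$)
$W L = \left(- \frac{36251}{18537}\right) 27 = - \frac{326259}{6179}$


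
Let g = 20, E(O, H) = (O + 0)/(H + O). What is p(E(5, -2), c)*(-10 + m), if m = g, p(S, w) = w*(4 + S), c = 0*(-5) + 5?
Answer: 850/3 ≈ 283.33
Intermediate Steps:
E(O, H) = O/(H + O)
c = 5 (c = 0 + 5 = 5)
m = 20
p(E(5, -2), c)*(-10 + m) = (5*(4 + 5/(-2 + 5)))*(-10 + 20) = (5*(4 + 5/3))*10 = (5*(17/3))*10 = (85/3)*10 = 850/3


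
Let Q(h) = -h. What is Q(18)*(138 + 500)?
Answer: -11484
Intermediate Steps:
Q(18)*(138 + 500) = (-1*18)*(138 + 500) = -18*638 = -11484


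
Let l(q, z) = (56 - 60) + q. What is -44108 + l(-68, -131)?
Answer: -44180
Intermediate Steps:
l(q, z) = -4 + q
-44108 + l(-68, -131) = -44108 + (-4 - 68) = -44108 - 72 = -44180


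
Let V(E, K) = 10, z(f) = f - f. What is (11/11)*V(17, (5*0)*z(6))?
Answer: 10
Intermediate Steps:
z(f) = 0
(11/11)*V(17, (5*0)*z(6)) = (11/11)*10 = (11*(1/11))*10 = 1*10 = 10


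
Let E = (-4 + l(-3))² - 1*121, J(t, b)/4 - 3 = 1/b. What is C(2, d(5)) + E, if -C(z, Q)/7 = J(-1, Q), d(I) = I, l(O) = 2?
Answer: -1033/5 ≈ -206.60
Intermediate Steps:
J(t, b) = 12 + 4/b
C(z, Q) = -84 - 28/Q (C(z, Q) = -7*(12 + 4/Q) = -84 - 28/Q)
E = -117 (E = (-4 + 2)² - 1*121 = (-2)² - 121 = 4 - 121 = -117)
C(2, d(5)) + E = (-84 - 28/5) - 117 = -448/5 - 117 = -1033/5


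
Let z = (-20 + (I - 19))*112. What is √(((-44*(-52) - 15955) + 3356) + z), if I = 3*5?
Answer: I*√12999 ≈ 114.01*I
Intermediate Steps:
I = 15
z = -2688 (z = (-20 + (15 - 19))*112 = (-20 - 4)*112 = -24*112 = -2688)
√(((-44*(-52) - 15955) + 3356) + z) = √(((-44*(-52) - 15955) + 3356) - 2688) = √(((2288 - 15955) + 3356) - 2688) = √((-13667 + 3356) - 2688) = √(-10311 - 2688) = √(-12999) = I*√12999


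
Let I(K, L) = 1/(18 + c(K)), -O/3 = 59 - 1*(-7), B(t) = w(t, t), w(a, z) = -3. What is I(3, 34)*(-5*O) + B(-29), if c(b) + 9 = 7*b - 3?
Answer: 101/3 ≈ 33.667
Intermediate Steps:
B(t) = -3
O = -198 (O = -3*(59 - 1*(-7)) = -3*(59 + 7) = -3*66 = -198)
c(b) = -12 + 7*b (c(b) = -9 + (7*b - 3) = -9 + (-3 + 7*b) = -12 + 7*b)
I(K, L) = 1/(6 + 7*K) (I(K, L) = 1/(18 + (-12 + 7*K)) = 1/(6 + 7*K))
I(3, 34)*(-5*O) + B(-29) = (-5*(-198))/(6 + 7*3) - 3 = 990/(6 + 21) - 3 = 990/27 - 3 = (1/27)*990 - 3 = 110/3 - 3 = 101/3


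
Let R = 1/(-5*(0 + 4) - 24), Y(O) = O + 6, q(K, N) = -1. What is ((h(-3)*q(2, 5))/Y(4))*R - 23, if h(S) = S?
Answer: -10123/440 ≈ -23.007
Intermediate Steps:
Y(O) = 6 + O
R = -1/44 (R = 1/(-5*4 - 24) = 1/(-20 - 24) = 1/(-44) = -1/44 ≈ -0.022727)
((h(-3)*q(2, 5))/Y(4))*R - 23 = ((-3*(-1))/(6 + 4))*(-1/44) - 23 = (3/10)*(-1/44) - 23 = -3/440 - 23 = -10123/440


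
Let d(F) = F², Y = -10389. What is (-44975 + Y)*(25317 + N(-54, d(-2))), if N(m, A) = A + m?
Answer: -1398882188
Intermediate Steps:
(-44975 + Y)*(25317 + N(-54, d(-2))) = (-44975 - 10389)*(25317 + ((-2)² - 54)) = -55364*(25317 + (4 - 54)) = -55364*(25317 - 50) = -55364*25267 = -1398882188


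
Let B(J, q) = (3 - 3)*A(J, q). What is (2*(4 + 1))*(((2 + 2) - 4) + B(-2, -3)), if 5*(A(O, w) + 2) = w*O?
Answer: 0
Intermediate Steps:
A(O, w) = -2 + O*w/5 (A(O, w) = -2 + (w*O)/5 = -2 + (O*w)/5 = -2 + O*w/5)
B(J, q) = 0 (B(J, q) = (3 - 3)*(-2 + J*q/5) = 0*(-2 + J*q/5) = 0)
(2*(4 + 1))*(((2 + 2) - 4) + B(-2, -3)) = (2*(4 + 1))*(((2 + 2) - 4) + 0) = (2*5)*((4 - 4) + 0) = 10*(0 + 0) = 10*0 = 0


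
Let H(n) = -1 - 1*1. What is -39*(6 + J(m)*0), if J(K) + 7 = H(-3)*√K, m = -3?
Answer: -234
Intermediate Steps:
H(n) = -2 (H(n) = -1 - 1 = -2)
J(K) = -7 - 2*√K
-39*(6 + J(m)*0) = -39*(6 + (-7 - 2*I*√3)*0) = -39*(6 + 0) = -39*6 = -234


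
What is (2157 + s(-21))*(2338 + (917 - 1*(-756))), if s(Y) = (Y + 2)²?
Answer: 10099698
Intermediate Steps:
s(Y) = (2 + Y)²
(2157 + s(-21))*(2338 + (917 - 1*(-756))) = (2157 + (2 - 21)²)*(2338 + (917 - 1*(-756))) = (2157 + (-19)²)*(2338 + (917 + 756)) = (2157 + 361)*(2338 + 1673) = 2518*4011 = 10099698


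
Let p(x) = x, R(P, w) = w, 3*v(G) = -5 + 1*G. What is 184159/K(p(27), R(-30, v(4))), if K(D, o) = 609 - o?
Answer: 552477/1828 ≈ 302.23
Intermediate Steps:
v(G) = -5/3 + G/3 (v(G) = (-5 + 1*G)/3 = (-5 + G)/3 = -5/3 + G/3)
184159/K(p(27), R(-30, v(4))) = 184159/(609 - (-5/3 + (⅓)*4)) = 184159/(609 - (-5/3 + 4/3)) = 184159/(609 - 1*(-⅓)) = 184159/(609 + ⅓) = 184159/(1828/3) = 184159*(3/1828) = 552477/1828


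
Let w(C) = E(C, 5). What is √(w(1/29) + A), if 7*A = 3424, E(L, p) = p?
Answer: √24213/7 ≈ 22.229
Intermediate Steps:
w(C) = 5
A = 3424/7 (A = (⅐)*3424 = 3424/7 ≈ 489.14)
√(w(1/29) + A) = √(5 + 3424/7) = √(3459/7) = √24213/7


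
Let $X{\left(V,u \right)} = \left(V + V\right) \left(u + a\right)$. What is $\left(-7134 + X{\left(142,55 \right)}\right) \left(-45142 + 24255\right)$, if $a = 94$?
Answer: $-734846434$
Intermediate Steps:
$X{\left(V,u \right)} = 2 V \left(94 + u\right)$ ($X{\left(V,u \right)} = \left(V + V\right) \left(u + 94\right) = 2 V \left(94 + u\right)$)
$\left(-7134 + X{\left(142,55 \right)}\right) \left(-45142 + 24255\right) = \left(-7134 + 2 \cdot 142 \left(94 + 55\right)\right) \left(-45142 + 24255\right) = \left(-7134 + 2 \cdot 142 \cdot 149\right) \left(-20887\right) = \left(-7134 + 42316\right) \left(-20887\right) = 35182 \left(-20887\right) = -734846434$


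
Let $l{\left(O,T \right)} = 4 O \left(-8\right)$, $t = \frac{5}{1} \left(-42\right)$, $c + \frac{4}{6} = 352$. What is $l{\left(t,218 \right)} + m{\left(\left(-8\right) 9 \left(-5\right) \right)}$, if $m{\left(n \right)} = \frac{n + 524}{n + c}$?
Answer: $\frac{7171566}{1067} \approx 6721.2$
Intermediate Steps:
$c = \frac{1054}{3}$ ($c = - \frac{2}{3} + 352 = \frac{1054}{3} \approx 351.33$)
$m{\left(n \right)} = \frac{524 + n}{\frac{1054}{3} + n}$ ($m{\left(n \right)} = \frac{n + 524}{n + \frac{1054}{3}} = \frac{524 + n}{\frac{1054}{3} + n}$)
$t = -210$ ($t = 5 \cdot 1 \left(-42\right) = 5 \left(-42\right) = -210$)
$l{\left(O,T \right)} = - 32 O$
$l{\left(t,218 \right)} + m{\left(\left(-8\right) 9 \left(-5\right) \right)} = \left(-32\right) \left(-210\right) + \frac{3 \left(524 + \left(-8\right) 9 \left(-5\right)\right)}{1054 + 3 \left(-8\right) 9 \left(-5\right)} = 6720 + \frac{3 \left(524 - -360\right)}{1054 + 3 \left(\left(-72\right) \left(-5\right)\right)} = 6720 + \frac{3 \left(524 + 360\right)}{1054 + 3 \cdot 360} = 6720 + 3 \frac{1}{1054 + 1080} \cdot 884 = 6720 + 3 \cdot \frac{1}{2134} \cdot 884 = 6720 + \frac{1326}{1067} = \frac{7171566}{1067}$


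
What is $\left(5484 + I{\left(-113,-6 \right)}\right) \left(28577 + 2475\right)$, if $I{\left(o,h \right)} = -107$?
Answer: $166966604$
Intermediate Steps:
$\left(5484 + I{\left(-113,-6 \right)}\right) \left(28577 + 2475\right) = \left(5484 - 107\right) \left(28577 + 2475\right) = 5377 \cdot 31052 = 166966604$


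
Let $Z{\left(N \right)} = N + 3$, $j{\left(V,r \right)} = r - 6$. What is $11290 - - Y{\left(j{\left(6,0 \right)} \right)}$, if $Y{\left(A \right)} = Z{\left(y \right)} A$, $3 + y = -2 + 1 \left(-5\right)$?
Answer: $11332$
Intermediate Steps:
$j{\left(V,r \right)} = -6 + r$
$y = -10$ ($y = -3 + \left(-2 + 1 \left(-5\right)\right) = -3 - 7 = -10$)
$Z{\left(N \right)} = 3 + N$
$Y{\left(A \right)} = - 7 A$ ($Y{\left(A \right)} = \left(3 - 10\right) A = - 7 A$)
$11290 - - Y{\left(j{\left(6,0 \right)} \right)} = 11290 - - \left(-7\right) \left(-6 + 0\right) = 11290 - - \left(-7\right) \left(-6\right) = 11290 - \left(-1\right) 42 = 11290 - -42 = 11290 + 42 = 11332$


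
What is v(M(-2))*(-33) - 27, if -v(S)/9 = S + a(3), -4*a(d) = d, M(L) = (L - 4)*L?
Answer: 13257/4 ≈ 3314.3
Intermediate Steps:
M(L) = L*(-4 + L) (M(L) = (-4 + L)*L = L*(-4 + L))
a(d) = -d/4
v(S) = 27/4 - 9*S (v(S) = -9*(S - 1/4*3) = -9*(S - 3/4) = -9*(-3/4 + S) = 27/4 - 9*S)
v(M(-2))*(-33) - 27 = (27/4 - (-18)*(-4 - 2))*(-33) - 27 = (27/4 - (-18)*(-6))*(-33) - 27 = (27/4 - 9*12)*(-33) - 27 = (27/4 - 108)*(-33) - 27 = -405/4*(-33) - 27 = 13365/4 - 27 = 13257/4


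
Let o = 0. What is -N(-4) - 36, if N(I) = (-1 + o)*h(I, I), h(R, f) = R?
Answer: -40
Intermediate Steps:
N(I) = -I (N(I) = (-1 + 0)*I = -I)
-N(-4) - 36 = -(-1)*(-4) - 36 = -1*4 - 36 = -4 - 36 = -40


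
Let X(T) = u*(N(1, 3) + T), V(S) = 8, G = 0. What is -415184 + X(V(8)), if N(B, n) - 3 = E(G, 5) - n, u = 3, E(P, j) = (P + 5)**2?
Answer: -415085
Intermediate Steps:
E(P, j) = (5 + P)**2
N(B, n) = 28 - n (N(B, n) = 3 + ((5 + 0)**2 - n) = 3 + (5**2 - n) = 3 + (25 - n) = 28 - n)
X(T) = 75 + 3*T (X(T) = 3*((28 - 1*3) + T) = 3*((28 - 3) + T) = 3*(25 + T) = 75 + 3*T)
-415184 + X(V(8)) = -415184 + (75 + 3*8) = -415184 + (75 + 24) = -415184 + 99 = -415085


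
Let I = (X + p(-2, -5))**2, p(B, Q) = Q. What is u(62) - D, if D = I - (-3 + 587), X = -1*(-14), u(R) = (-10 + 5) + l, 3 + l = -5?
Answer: 490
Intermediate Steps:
l = -8 (l = -3 - 5 = -8)
u(R) = -13 (u(R) = (-10 + 5) - 8 = -5 - 8 = -13)
X = 14
I = 81 (I = (14 - 5)**2 = 9**2 = 81)
D = -503 (D = 81 - (-3 + 587) = 81 - 1*584 = 81 - 584 = -503)
u(62) - D = -13 - 1*(-503) = -13 + 503 = 490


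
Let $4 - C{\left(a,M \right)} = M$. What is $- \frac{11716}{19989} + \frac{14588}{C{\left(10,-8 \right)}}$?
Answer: $\frac{24288245}{19989} \approx 1215.1$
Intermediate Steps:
$C{\left(a,M \right)} = 4 - M$
$- \frac{11716}{19989} + \frac{14588}{C{\left(10,-8 \right)}} = - \frac{11716}{19989} + \frac{14588}{4 - -8} = \left(-11716\right) \frac{1}{19989} + \frac{14588}{4 + 8} = - \frac{11716}{19989} + \frac{14588}{12} = - \frac{11716}{19989} + 14588 \cdot \frac{1}{12} = - \frac{11716}{19989} + \frac{3647}{3} = \frac{24288245}{19989}$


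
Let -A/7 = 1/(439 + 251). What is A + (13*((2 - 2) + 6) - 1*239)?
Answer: -111097/690 ≈ -161.01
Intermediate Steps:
A = -7/690 (A = -7/(439 + 251) = -7/690 ≈ -0.010145)
A + (13*((2 - 2) + 6) - 1*239) = -7/690 + (13*((2 - 2) + 6) - 1*239) = -7/690 + (13*(0 + 6) - 239) = -7/690 + (13*6 - 239) = -7/690 + (78 - 239) = -7/690 - 161 = -111097/690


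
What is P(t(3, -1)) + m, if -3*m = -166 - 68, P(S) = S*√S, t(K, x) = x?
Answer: 78 - I ≈ 78.0 - 1.0*I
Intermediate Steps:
P(S) = S^(3/2)
m = 78 (m = -(-166 - 68)/3 = -⅓*(-234) = 78)
P(t(3, -1)) + m = (-1)^(3/2) + 78 = -I + 78 = 78 - I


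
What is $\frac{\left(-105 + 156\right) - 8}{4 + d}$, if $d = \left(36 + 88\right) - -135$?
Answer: $\frac{43}{263} \approx 0.1635$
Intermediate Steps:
$d = 259$ ($d = 124 + 135 = 259$)
$\frac{\left(-105 + 156\right) - 8}{4 + d} = \frac{\left(-105 + 156\right) - 8}{4 + 259} = \frac{51 - 8}{263} = 43 \cdot \frac{1}{263} = \frac{43}{263}$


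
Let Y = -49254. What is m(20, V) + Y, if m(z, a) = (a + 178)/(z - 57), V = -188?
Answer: -1822388/37 ≈ -49254.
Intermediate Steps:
m(z, a) = (178 + a)/(-57 + z)
m(20, V) + Y = (178 - 188)/(-57 + 20) - 49254 = -10/(-37) - 49254 = -1/37*(-10) - 49254 = 10/37 - 49254 = -1822388/37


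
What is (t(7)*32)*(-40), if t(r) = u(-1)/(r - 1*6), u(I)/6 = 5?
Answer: -38400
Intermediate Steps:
u(I) = 30 (u(I) = 6*5 = 30)
t(r) = 30/(-6 + r) (t(r) = 30/(r - 1*6) = 30/(r - 6) = 30/(-6 + r))
(t(7)*32)*(-40) = ((30/(-6 + 7))*32)*(-40) = ((30/1)*32)*(-40) = ((30*1)*32)*(-40) = (30*32)*(-40) = 960*(-40) = -38400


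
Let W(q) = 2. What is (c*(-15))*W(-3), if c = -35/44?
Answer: 525/22 ≈ 23.864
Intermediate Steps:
c = -35/44 (c = -35*1/44 = -35/44 ≈ -0.79545)
(c*(-15))*W(-3) = -35/44*(-15)*2 = (525/44)*2 = 525/22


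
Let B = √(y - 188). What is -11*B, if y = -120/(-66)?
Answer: -32*I*√22 ≈ -150.09*I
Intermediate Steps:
y = 20/11 (y = -120*(-1/66) = 20/11 ≈ 1.8182)
B = 32*I*√22/11 (B = √(20/11 - 188) = √(-2048/11) = 32*I*√22/11 ≈ 13.645*I)
-11*B = -32*I*√22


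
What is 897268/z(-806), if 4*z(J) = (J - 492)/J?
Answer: 1446396016/649 ≈ 2.2287e+6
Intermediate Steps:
z(J) = (-492 + J)/(4*J) (z(J) = ((J - 492)/J)/4 = ((-492 + J)/J)/4 = (-492 + J)/(4*J))
897268/z(-806) = 897268/(((¼)*(-492 - 806)/(-806))) = 897268/(((¼)*(-1/806)*(-1298))) = 897268/(649/1612) = 897268*(1612/649) = 1446396016/649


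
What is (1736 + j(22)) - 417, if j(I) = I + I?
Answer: 1363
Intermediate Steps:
j(I) = 2*I
(1736 + j(22)) - 417 = (1736 + 2*22) - 417 = (1736 + 44) - 417 = 1780 - 417 = 1363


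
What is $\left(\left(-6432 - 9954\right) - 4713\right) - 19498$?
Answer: $-40597$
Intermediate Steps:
$\left(\left(-6432 - 9954\right) - 4713\right) - 19498 = \left(-16386 - 4713\right) - 19498 = -21099 - 19498 = -40597$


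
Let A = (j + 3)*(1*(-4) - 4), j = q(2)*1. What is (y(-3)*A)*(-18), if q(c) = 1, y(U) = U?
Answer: -1728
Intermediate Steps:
j = 1 (j = 1*1 = 1)
A = -32 (A = (1 + 3)*(1*(-4) - 4) = 4*(-4 - 4) = 4*(-8) = -32)
(y(-3)*A)*(-18) = -3*(-32)*(-18) = 96*(-18) = -1728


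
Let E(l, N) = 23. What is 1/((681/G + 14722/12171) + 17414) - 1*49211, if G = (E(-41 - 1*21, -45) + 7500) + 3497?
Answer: -114947702009531261/2335813174771 ≈ -49211.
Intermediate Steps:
G = 11020 (G = (23 + 7500) + 3497 = 7523 + 3497 = 11020)
1/((681/G + 14722/12171) + 17414) - 1*49211 = 1/((681/11020 + 14722/12171) + 17414) - 1*49211 = 1/((681*(1/11020) + 14722*(1/12171)) + 17414) - 49211 = 1/((681/11020 + 14722/12171) + 17414) - 49211 = 1/(170524891/134124420 + 17414) - 49211 = 1/(2335813174771/134124420) - 49211 = 134124420/2335813174771 - 49211 = -114947702009531261/2335813174771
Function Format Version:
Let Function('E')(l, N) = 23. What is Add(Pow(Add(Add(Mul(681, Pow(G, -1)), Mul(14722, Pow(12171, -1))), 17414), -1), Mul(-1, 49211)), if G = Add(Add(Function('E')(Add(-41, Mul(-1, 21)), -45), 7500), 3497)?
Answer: Rational(-114947702009531261, 2335813174771) ≈ -49211.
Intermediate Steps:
G = 11020 (G = Add(Add(23, 7500), 3497) = Add(7523, 3497) = 11020)
Add(Pow(Add(Add(Mul(681, Pow(G, -1)), Mul(14722, Pow(12171, -1))), 17414), -1), Mul(-1, 49211)) = Add(Pow(Add(Add(Mul(681, Pow(11020, -1)), Mul(14722, Pow(12171, -1))), 17414), -1), Mul(-1, 49211)) = Add(Pow(Add(Add(Mul(681, Rational(1, 11020)), Mul(14722, Rational(1, 12171))), 17414), -1), -49211) = Add(Pow(Add(Add(Rational(681, 11020), Rational(14722, 12171)), 17414), -1), -49211) = Add(Pow(Add(Rational(170524891, 134124420), 17414), -1), -49211) = Add(Pow(Rational(2335813174771, 134124420), -1), -49211) = Add(Rational(134124420, 2335813174771), -49211) = Rational(-114947702009531261, 2335813174771)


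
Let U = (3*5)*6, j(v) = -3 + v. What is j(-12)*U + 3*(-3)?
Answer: -1359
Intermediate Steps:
U = 90 (U = 15*6 = 90)
j(-12)*U + 3*(-3) = (-3 - 12)*90 + 3*(-3) = -15*90 - 9 = -1350 - 9 = -1359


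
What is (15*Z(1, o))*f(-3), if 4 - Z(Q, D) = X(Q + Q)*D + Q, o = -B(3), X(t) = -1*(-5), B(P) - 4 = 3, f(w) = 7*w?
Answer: -11970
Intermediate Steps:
B(P) = 7 (B(P) = 4 + 3 = 7)
X(t) = 5
o = -7 (o = -1*7 = -7)
Z(Q, D) = 4 - Q - 5*D (Z(Q, D) = 4 - (5*D + Q) = 4 - (Q + 5*D) = 4 + (-Q - 5*D) = 4 - Q - 5*D)
(15*Z(1, o))*f(-3) = (15*(4 - 1*1 - 5*(-7)))*(7*(-3)) = (15*(4 - 1 + 35))*(-21) = (15*38)*(-21) = 570*(-21) = -11970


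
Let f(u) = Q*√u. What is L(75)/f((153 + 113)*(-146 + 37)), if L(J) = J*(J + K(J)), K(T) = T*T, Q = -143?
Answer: 11250*I*√28994/109109 ≈ 17.557*I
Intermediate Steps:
K(T) = T²
f(u) = -143*√u
L(J) = J*(J + J²)
L(75)/f((153 + 113)*(-146 + 37)) = (75²*(1 + 75))/((-143*√(-146 + 37)*√(153 + 113))) = (5625*76)/((-143*I*√28994)) = 427500/((-143*I*√28994)) = 427500*(I*√28994/4146142) = 11250*I*√28994/109109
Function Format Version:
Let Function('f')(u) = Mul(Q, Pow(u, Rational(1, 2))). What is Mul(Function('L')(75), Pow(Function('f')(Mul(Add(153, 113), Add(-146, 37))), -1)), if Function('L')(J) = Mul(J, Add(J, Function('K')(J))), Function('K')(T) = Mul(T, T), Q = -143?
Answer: Mul(Rational(11250, 109109), I, Pow(28994, Rational(1, 2))) ≈ Mul(17.557, I)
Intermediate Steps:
Function('K')(T) = Pow(T, 2)
Function('f')(u) = Mul(-143, Pow(u, Rational(1, 2)))
Function('L')(J) = Mul(J, Add(J, Pow(J, 2)))
Mul(Function('L')(75), Pow(Function('f')(Mul(Add(153, 113), Add(-146, 37))), -1)) = Mul(Mul(Pow(75, 2), Add(1, 75)), Pow(Mul(-143, Pow(Mul(Add(153, 113), Add(-146, 37)), Rational(1, 2))), -1)) = Mul(Mul(5625, 76), Pow(Mul(-143, Pow(Mul(266, -109), Rational(1, 2))), -1)) = Mul(427500, Pow(Mul(-143, Pow(-28994, Rational(1, 2))), -1)) = Mul(427500, Pow(Mul(-143, Mul(I, Pow(28994, Rational(1, 2)))), -1)) = Mul(427500, Pow(Mul(-143, I, Pow(28994, Rational(1, 2))), -1)) = Mul(427500, Mul(Rational(1, 4146142), I, Pow(28994, Rational(1, 2)))) = Mul(Rational(11250, 109109), I, Pow(28994, Rational(1, 2)))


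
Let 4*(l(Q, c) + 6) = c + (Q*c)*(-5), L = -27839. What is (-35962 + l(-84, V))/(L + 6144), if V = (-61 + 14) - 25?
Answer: 43546/21695 ≈ 2.0072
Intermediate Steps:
V = -72 (V = -47 - 25 = -72)
l(Q, c) = -6 + c/4 - 5*Q*c/4 (l(Q, c) = -6 + (c + (Q*c)*(-5))/4 = -6 + (c - 5*Q*c)/4 = -6 + (c/4 - 5*Q*c/4) = -6 + c/4 - 5*Q*c/4)
(-35962 + l(-84, V))/(L + 6144) = (-35962 + (-6 + (¼)*(-72) - 5/4*(-84)*(-72)))/(-27839 + 6144) = (-35962 + (-6 - 18 - 7560))/(-21695) = (-35962 - 7584)*(-1/21695) = -43546*(-1/21695) = 43546/21695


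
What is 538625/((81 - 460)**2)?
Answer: 538625/143641 ≈ 3.7498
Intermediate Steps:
538625/((81 - 460)**2) = 538625/((-379)**2) = 538625/143641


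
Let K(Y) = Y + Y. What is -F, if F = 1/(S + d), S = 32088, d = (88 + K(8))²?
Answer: -1/42904 ≈ -2.3308e-5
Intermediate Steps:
K(Y) = 2*Y
d = 10816 (d = (88 + 2*8)² = (88 + 16)² = 104² = 10816)
F = 1/42904 (F = 1/(32088 + 10816) = 1/42904 ≈ 2.3308e-5)
-F = -1*1/42904 = -1/42904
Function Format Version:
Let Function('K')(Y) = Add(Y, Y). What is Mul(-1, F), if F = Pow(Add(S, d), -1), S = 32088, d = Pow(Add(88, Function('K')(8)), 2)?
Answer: Rational(-1, 42904) ≈ -2.3308e-5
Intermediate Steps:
Function('K')(Y) = Mul(2, Y)
d = 10816 (d = Pow(Add(88, Mul(2, 8)), 2) = Pow(Add(88, 16), 2) = Pow(104, 2) = 10816)
F = Rational(1, 42904) (F = Pow(Add(32088, 10816), -1) = Pow(42904, -1) = Rational(1, 42904) ≈ 2.3308e-5)
Mul(-1, F) = Mul(-1, Rational(1, 42904)) = Rational(-1, 42904)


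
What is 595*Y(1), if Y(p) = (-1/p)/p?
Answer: -595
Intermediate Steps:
Y(p) = -1/p²
595*Y(1) = 595*(-1/1²) = 595*(-1*1) = 595*(-1) = -595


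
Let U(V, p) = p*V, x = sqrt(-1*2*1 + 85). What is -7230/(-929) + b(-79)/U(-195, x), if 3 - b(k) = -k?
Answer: 7230/929 + 76*sqrt(83)/16185 ≈ 7.8253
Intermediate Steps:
b(k) = 3 + k (b(k) = 3 - (-1)*k = 3 + k)
x = sqrt(83) (x = sqrt(-2*1 + 85) = sqrt(-2 + 85) = sqrt(83) ≈ 9.1104)
U(V, p) = V*p
-7230/(-929) + b(-79)/U(-195, x) = -7230/(-929) + (3 - 79)/((-195*sqrt(83))) = -7230*(-1/929) - (-76)*sqrt(83)/16185 = 7230/929 + 76*sqrt(83)/16185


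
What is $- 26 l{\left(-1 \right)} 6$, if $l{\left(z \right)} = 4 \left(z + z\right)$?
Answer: $1248$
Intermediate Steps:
$l{\left(z \right)} = 8 z$ ($l{\left(z \right)} = 4 \cdot 2 z = 8 z$)
$- 26 l{\left(-1 \right)} 6 = - 26 \cdot 8 \left(-1\right) 6 = \left(-26\right) \left(-8\right) 6 = 208 \cdot 6 = 1248$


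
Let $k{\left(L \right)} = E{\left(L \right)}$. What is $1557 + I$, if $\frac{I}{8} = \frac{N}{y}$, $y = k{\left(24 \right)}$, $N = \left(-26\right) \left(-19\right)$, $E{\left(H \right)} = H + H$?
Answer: $\frac{4918}{3} \approx 1639.3$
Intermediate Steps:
$E{\left(H \right)} = 2 H$
$k{\left(L \right)} = 2 L$
$N = 494$
$y = 48$ ($y = 2 \cdot 24 = 48$)
$I = \frac{247}{3}$ ($I = 8 \cdot \frac{494}{48} = 8 \cdot 494 \cdot \frac{1}{48} = 8 \cdot \frac{247}{24} = \frac{247}{3} \approx 82.333$)
$1557 + I = 1557 + \frac{247}{3} = \frac{4918}{3}$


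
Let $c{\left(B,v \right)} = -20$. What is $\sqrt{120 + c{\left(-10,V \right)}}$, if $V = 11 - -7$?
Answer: $10$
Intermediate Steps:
$V = 18$ ($V = 11 + 7 = 18$)
$\sqrt{120 + c{\left(-10,V \right)}} = \sqrt{120 - 20} = \sqrt{100} = 10$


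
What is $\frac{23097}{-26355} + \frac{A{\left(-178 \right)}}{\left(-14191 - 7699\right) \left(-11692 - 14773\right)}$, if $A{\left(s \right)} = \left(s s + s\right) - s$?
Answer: $- \frac{445989748221}{508931609725} \approx -0.87633$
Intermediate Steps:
$A{\left(s \right)} = s^{2}$ ($A{\left(s \right)} = \left(s^{2} + s\right) - s = \left(s + s^{2}\right) - s = s^{2}$)
$\frac{23097}{-26355} + \frac{A{\left(-178 \right)}}{\left(-14191 - 7699\right) \left(-11692 - 14773\right)} = \frac{23097}{-26355} + \frac{\left(-178\right)^{2}}{\left(-14191 - 7699\right) \left(-11692 - 14773\right)} = 23097 \left(- \frac{1}{26355}\right) + \frac{31684}{\left(-21890\right) \left(-26465\right)} = - \frac{7699}{8785} + \frac{31684}{579318850} = - \frac{7699}{8785} + 31684 \cdot \frac{1}{579318850} = - \frac{7699}{8785} + \frac{15842}{289659425} = - \frac{445989748221}{508931609725}$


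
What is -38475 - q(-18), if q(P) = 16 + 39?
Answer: -38530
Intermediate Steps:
q(P) = 55
-38475 - q(-18) = -38475 - 1*55 = -38475 - 55 = -38530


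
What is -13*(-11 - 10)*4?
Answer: 1092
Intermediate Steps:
-13*(-11 - 10)*4 = -13*(-21)*4 = 273*4 = 1092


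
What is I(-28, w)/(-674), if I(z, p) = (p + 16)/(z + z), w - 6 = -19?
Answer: 3/37744 ≈ 7.9483e-5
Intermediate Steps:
w = -13 (w = 6 - 19 = -13)
I(z, p) = (16 + p)/(2*z) (I(z, p) = (16 + p)/((2*z)) = (16 + p)*(1/(2*z)) = (16 + p)/(2*z))
I(-28, w)/(-674) = ((½)*(16 - 13)/(-28))/(-674) = ((½)*(-1/28)*3)*(-1/674) = -3/56*(-1/674) = 3/37744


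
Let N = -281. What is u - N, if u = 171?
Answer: 452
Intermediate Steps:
u - N = 171 - 1*(-281) = 171 + 281 = 452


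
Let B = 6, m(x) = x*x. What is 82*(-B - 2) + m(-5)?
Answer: -631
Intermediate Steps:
m(x) = x²
82*(-B - 2) + m(-5) = 82*(-1*6 - 2) + (-5)² = 82*(-6 - 2) + 25 = 82*(-8) + 25 = -656 + 25 = -631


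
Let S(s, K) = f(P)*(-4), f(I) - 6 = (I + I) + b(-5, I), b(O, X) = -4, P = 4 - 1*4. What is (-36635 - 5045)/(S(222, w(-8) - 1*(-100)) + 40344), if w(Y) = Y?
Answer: -2605/2521 ≈ -1.0333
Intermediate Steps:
P = 0 (P = 4 - 4 = 0)
f(I) = 2 + 2*I (f(I) = 6 + ((I + I) - 4) = 6 + (2*I - 4) = 6 + (-4 + 2*I) = 2 + 2*I)
S(s, K) = -8 (S(s, K) = (2 + 2*0)*(-4) = (2 + 0)*(-4) = 2*(-4) = -8)
(-36635 - 5045)/(S(222, w(-8) - 1*(-100)) + 40344) = (-36635 - 5045)/(-8 + 40344) = -41680/40336 = -41680*1/40336 = -2605/2521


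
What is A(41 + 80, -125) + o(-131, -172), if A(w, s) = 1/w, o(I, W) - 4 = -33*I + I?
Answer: 507717/121 ≈ 4196.0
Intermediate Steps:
o(I, W) = 4 - 32*I (o(I, W) = 4 + (-33*I + I) = 4 - 32*I)
A(41 + 80, -125) + o(-131, -172) = 1/(41 + 80) + (4 - 32*(-131)) = 1/121 + (4 + 4192) = 1/121 + 4196 = 507717/121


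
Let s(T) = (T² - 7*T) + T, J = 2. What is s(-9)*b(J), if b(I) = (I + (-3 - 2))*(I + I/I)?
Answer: -1215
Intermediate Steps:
s(T) = T² - 6*T
b(I) = (1 + I)*(-5 + I) (b(I) = (I - 5)*(I + 1) = (-5 + I)*(1 + I) = (1 + I)*(-5 + I))
s(-9)*b(J) = (-9*(-6 - 9))*(-5 + 2² - 4*2) = (-9*(-15))*(-5 + 4 - 8) = 135*(-9) = -1215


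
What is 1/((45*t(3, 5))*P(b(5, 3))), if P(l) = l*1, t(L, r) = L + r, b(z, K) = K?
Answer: 1/1080 ≈ 0.00092593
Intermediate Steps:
P(l) = l
1/((45*t(3, 5))*P(b(5, 3))) = 1/((45*(3 + 5))*3) = 1/((45*8)*3) = 1/(360*3) = 1/1080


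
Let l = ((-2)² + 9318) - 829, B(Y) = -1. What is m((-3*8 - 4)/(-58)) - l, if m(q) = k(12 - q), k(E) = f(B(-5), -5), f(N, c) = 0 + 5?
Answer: -8488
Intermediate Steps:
l = 8493 (l = (4 + 9318) - 829 = 9322 - 829 = 8493)
f(N, c) = 5
k(E) = 5
m(q) = 5
m((-3*8 - 4)/(-58)) - l = 5 - 1*8493 = 5 - 8493 = -8488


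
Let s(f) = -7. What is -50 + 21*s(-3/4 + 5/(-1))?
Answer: -197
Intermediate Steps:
-50 + 21*s(-3/4 + 5/(-1)) = -50 + 21*(-7) = -50 - 147 = -197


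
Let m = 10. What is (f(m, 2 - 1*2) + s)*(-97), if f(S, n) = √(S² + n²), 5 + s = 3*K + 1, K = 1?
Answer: -873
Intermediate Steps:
s = -1 (s = -5 + (3*1 + 1) = -5 + (3 + 1) = -5 + 4 = -1)
(f(m, 2 - 1*2) + s)*(-97) = (√(10² + (2 - 1*2)²) - 1)*(-97) = (√(100 + (2 - 2)²) - 1)*(-97) = (√(100 + 0²) - 1)*(-97) = (√(100 + 0) - 1)*(-97) = (√100 - 1)*(-97) = (10 - 1)*(-97) = 9*(-97) = -873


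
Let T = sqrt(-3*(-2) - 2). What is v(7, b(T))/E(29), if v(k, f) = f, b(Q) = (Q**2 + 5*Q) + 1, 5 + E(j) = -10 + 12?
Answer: -5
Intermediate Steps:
E(j) = -3 (E(j) = -5 + (-10 + 12) = -5 + 2 = -3)
T = 2 (T = sqrt(6 - 2) = sqrt(4) = 2)
b(Q) = 1 + Q**2 + 5*Q
v(7, b(T))/E(29) = (1 + 2**2 + 5*2)/(-3) = (1 + 4 + 10)*(-1/3) = 15*(-1/3) = -5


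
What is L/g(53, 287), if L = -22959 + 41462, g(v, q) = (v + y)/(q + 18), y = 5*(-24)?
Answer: -5643415/67 ≈ -84230.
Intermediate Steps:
y = -120
g(v, q) = (-120 + v)/(18 + q) (g(v, q) = (v - 120)/(q + 18) = (-120 + v)/(18 + q))
L = 18503
L/g(53, 287) = 18503/(((-120 + 53)/(18 + 287))) = 18503/((-67/305)) = 18503/(((1/305)*(-67))) = 18503/(-67/305) = 18503*(-305/67) = -5643415/67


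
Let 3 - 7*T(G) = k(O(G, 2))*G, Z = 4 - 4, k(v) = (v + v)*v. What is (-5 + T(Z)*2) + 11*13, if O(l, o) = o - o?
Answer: 972/7 ≈ 138.86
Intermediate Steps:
O(l, o) = 0
k(v) = 2*v² (k(v) = (2*v)*v = 2*v²)
Z = 0
T(G) = 3/7 (T(G) = 3/7 - 2*0²*G/7 = 3/7 - 2*0*G/7 = 3/7 - 0*G = 3/7 - ⅐*0 = 3/7 + 0 = 3/7)
(-5 + T(Z)*2) + 11*13 = (-5 + (3/7)*2) + 11*13 = (-5 + 6/7) + 143 = -29/7 + 143 = 972/7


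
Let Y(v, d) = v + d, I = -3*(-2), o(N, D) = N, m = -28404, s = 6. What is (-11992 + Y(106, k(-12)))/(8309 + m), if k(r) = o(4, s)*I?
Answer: 11862/20095 ≈ 0.59030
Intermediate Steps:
I = 6
k(r) = 24 (k(r) = 4*6 = 24)
Y(v, d) = d + v
(-11992 + Y(106, k(-12)))/(8309 + m) = (-11992 + (24 + 106))/(8309 - 28404) = (-11992 + 130)/(-20095) = -11862*(-1/20095) = 11862/20095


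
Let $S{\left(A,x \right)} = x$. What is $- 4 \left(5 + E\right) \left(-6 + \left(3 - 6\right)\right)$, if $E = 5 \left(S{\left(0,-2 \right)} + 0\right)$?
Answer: $-180$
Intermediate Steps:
$E = -10$ ($E = 5 \left(-2 + 0\right) = 5 \left(-2\right) = -10$)
$- 4 \left(5 + E\right) \left(-6 + \left(3 - 6\right)\right) = - 4 \left(5 - 10\right) \left(-6 + \left(3 - 6\right)\right) = \left(-4\right) \left(-5\right) \left(-6 - 3\right) = 20 \left(-9\right) = -180$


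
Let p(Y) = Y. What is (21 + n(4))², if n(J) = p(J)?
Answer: 625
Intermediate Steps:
n(J) = J
(21 + n(4))² = (21 + 4)² = 25² = 625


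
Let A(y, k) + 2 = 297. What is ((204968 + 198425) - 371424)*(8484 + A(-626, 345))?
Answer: 280655851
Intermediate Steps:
A(y, k) = 295 (A(y, k) = -2 + 297 = 295)
((204968 + 198425) - 371424)*(8484 + A(-626, 345)) = ((204968 + 198425) - 371424)*(8484 + 295) = (403393 - 371424)*8779 = 31969*8779 = 280655851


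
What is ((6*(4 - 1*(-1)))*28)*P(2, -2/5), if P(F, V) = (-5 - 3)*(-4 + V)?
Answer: 29568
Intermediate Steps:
P(F, V) = 32 - 8*V (P(F, V) = -8*(-4 + V) = 32 - 8*V)
((6*(4 - 1*(-1)))*28)*P(2, -2/5) = ((6*(4 - 1*(-1)))*28)*(32 - (-16)/5) = ((6*(4 + 1))*28)*(32 - (-16)/5) = ((6*5)*28)*(32 - 8*(-⅖)) = (30*28)*(32 + 16/5) = 840*(176/5) = 29568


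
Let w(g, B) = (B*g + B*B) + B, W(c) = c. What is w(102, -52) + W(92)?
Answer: -2560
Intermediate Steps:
w(g, B) = B + B**2 + B*g (w(g, B) = (B*g + B**2) + B = (B**2 + B*g) + B = B + B**2 + B*g)
w(102, -52) + W(92) = -52*(1 - 52 + 102) + 92 = -52*51 + 92 = -2652 + 92 = -2560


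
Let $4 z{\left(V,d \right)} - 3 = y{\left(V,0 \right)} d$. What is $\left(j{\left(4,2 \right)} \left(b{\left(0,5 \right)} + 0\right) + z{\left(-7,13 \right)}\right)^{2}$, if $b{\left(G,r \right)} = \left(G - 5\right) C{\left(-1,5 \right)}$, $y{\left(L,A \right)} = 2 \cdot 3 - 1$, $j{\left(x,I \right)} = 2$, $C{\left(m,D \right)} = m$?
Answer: $729$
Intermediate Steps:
$y{\left(L,A \right)} = 5$ ($y{\left(L,A \right)} = 6 - 1 = 5$)
$b{\left(G,r \right)} = 5 - G$ ($b{\left(G,r \right)} = \left(G - 5\right) \left(-1\right) = \left(-5 + G\right) \left(-1\right) = 5 - G$)
$z{\left(V,d \right)} = \frac{3}{4} + \frac{5 d}{4}$
$\left(j{\left(4,2 \right)} \left(b{\left(0,5 \right)} + 0\right) + z{\left(-7,13 \right)}\right)^{2} = \left(2 \left(\left(5 - 0\right) + 0\right) + \left(\frac{3}{4} + \frac{5}{4} \cdot 13\right)\right)^{2} = \left(2 \left(\left(5 + 0\right) + 0\right) + \left(\frac{3}{4} + \frac{65}{4}\right)\right)^{2} = \left(2 \left(5 + 0\right) + 17\right)^{2} = \left(2 \cdot 5 + 17\right)^{2} = \left(10 + 17\right)^{2} = 27^{2} = 729$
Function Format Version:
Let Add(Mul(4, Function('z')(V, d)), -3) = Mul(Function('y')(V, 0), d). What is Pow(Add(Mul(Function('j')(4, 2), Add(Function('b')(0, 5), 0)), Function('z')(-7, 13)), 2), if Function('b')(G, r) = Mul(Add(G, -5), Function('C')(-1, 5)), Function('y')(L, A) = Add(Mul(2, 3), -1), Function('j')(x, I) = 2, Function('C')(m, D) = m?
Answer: 729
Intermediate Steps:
Function('y')(L, A) = 5 (Function('y')(L, A) = Add(6, -1) = 5)
Function('b')(G, r) = Add(5, Mul(-1, G)) (Function('b')(G, r) = Mul(Add(G, -5), -1) = Mul(Add(-5, G), -1) = Add(5, Mul(-1, G)))
Function('z')(V, d) = Add(Rational(3, 4), Mul(Rational(5, 4), d)) (Function('z')(V, d) = Add(Rational(3, 4), Mul(Rational(1, 4), Mul(5, d))) = Add(Rational(3, 4), Mul(Rational(5, 4), d)))
Pow(Add(Mul(Function('j')(4, 2), Add(Function('b')(0, 5), 0)), Function('z')(-7, 13)), 2) = Pow(Add(Mul(2, Add(Add(5, Mul(-1, 0)), 0)), Add(Rational(3, 4), Mul(Rational(5, 4), 13))), 2) = Pow(Add(Mul(2, Add(Add(5, 0), 0)), Add(Rational(3, 4), Rational(65, 4))), 2) = Pow(Add(Mul(2, Add(5, 0)), 17), 2) = Pow(Add(Mul(2, 5), 17), 2) = Pow(Add(10, 17), 2) = Pow(27, 2) = 729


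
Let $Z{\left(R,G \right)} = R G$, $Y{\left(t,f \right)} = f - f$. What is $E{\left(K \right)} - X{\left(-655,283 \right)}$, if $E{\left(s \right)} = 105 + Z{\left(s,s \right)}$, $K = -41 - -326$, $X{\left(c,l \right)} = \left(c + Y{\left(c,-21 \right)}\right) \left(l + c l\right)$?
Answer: $-121147380$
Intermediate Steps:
$Y{\left(t,f \right)} = 0$
$Z{\left(R,G \right)} = G R$
$X{\left(c,l \right)} = c \left(l + c l\right)$ ($X{\left(c,l \right)} = \left(c + 0\right) \left(l + c l\right) = c \left(l + c l\right)$)
$K = 285$ ($K = -41 + 326 = 285$)
$E{\left(s \right)} = 105 + s^{2}$ ($E{\left(s \right)} = 105 + s s = 105 + s^{2}$)
$E{\left(K \right)} - X{\left(-655,283 \right)} = \left(105 + 285^{2}\right) - \left(-655\right) 283 \left(1 - 655\right) = \left(105 + 81225\right) - \left(-655\right) 283 \left(-654\right) = 81330 - 121228710 = -121147380$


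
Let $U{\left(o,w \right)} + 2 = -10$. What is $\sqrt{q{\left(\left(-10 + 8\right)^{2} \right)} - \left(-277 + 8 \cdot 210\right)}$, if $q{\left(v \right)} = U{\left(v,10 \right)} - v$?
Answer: $i \sqrt{1419} \approx 37.67 i$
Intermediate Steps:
$U{\left(o,w \right)} = -12$ ($U{\left(o,w \right)} = -2 - 10 = -12$)
$q{\left(v \right)} = -12 - v$
$\sqrt{q{\left(\left(-10 + 8\right)^{2} \right)} - \left(-277 + 8 \cdot 210\right)} = \sqrt{\left(-12 - \left(-10 + 8\right)^{2}\right) - \left(-277 + 8 \cdot 210\right)} = \sqrt{\left(-12 - \left(-2\right)^{2}\right) - \left(-277 + 1680\right)} = \sqrt{\left(-12 - 4\right) - 1403} = \sqrt{-16 - 1403} = \sqrt{-1419} = i \sqrt{1419}$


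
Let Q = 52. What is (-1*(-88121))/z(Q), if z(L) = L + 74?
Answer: 88121/126 ≈ 699.37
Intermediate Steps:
z(L) = 74 + L
(-1*(-88121))/z(Q) = (-1*(-88121))/(74 + 52) = 88121/126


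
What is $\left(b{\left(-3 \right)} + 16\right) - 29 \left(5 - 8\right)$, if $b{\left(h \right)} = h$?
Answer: $100$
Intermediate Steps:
$\left(b{\left(-3 \right)} + 16\right) - 29 \left(5 - 8\right) = \left(-3 + 16\right) - 29 \left(5 - 8\right) = 13 - 29 \left(5 - 8\right) = 13 - -87 = 13 + 87 = 100$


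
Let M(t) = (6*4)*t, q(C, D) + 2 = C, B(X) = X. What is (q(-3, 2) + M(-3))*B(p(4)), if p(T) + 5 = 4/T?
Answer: 308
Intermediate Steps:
p(T) = -5 + 4/T
q(C, D) = -2 + C
M(t) = 24*t
(q(-3, 2) + M(-3))*B(p(4)) = ((-2 - 3) + 24*(-3))*(-5 + 4/4) = (-5 - 72)*(-5 + 4*(1/4)) = -77*(-5 + 1) = -77*(-4) = 308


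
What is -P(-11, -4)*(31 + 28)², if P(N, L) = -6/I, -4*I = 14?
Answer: -41772/7 ≈ -5967.4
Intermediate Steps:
I = -7/2 (I = -¼*14 = -7/2 ≈ -3.5000)
P(N, L) = 12/7 (P(N, L) = -6/(-7/2) = -6*(-2/7) = 12/7)
-P(-11, -4)*(31 + 28)² = -12*(31 + 28)²/7 = -12*59²/7 = -12*3481/7 = -1*41772/7 = -41772/7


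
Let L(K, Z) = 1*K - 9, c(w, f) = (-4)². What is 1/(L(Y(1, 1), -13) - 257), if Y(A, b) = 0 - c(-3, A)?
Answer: -1/282 ≈ -0.0035461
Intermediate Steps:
c(w, f) = 16
Y(A, b) = -16 (Y(A, b) = 0 - 1*16 = 0 - 16 = -16)
L(K, Z) = -9 + K (L(K, Z) = K - 9 = -9 + K)
1/(L(Y(1, 1), -13) - 257) = 1/((-9 - 16) - 257) = 1/(-25 - 257) = 1/(-282) = -1/282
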